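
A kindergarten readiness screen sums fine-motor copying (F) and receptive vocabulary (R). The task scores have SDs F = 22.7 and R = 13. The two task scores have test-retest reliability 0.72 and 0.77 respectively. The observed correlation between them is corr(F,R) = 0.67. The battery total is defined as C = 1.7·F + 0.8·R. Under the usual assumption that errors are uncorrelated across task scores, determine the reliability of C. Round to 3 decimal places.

Var(C) = 1.7²·22.7² + 0.8²·13² + 2·[1.36·22.7·13·0.67] = 1597.35 + 537.79 = 2135.14.
Because errors are independent across components, Cov(Tᵢ,Tⱼ) = Cov(Xᵢ,Xⱼ); the off-diagonal part of the true-score variance is the same as above.
True-score variance = [1.7²·22.7²·0.72 + 0.8²·13²·0.77] + 537.79 = 1155.5 + 537.79 = 1693.29.
Reliability = 1693.29 / 2135.14 = 0.793.

0.793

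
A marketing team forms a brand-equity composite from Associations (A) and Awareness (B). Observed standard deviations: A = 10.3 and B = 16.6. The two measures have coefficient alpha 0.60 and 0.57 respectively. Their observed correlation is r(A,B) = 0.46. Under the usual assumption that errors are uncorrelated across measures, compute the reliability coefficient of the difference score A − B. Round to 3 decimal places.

Var(A−B) = 10.3² + 16.6² − 2·10.3·16.6·0.46 = 381.65 − 157.302 = 224.348.
Under uncorrelated errors the observed covariances equal the true-score covariances, so only the own-variance terms attenuate.
True-score variance = [10.3²·0.60 + 16.6²·0.57] − 157.302 = 220.723 − 157.302 = 63.4216.
Reliability = 63.4216 / 224.348 = 0.283.

0.283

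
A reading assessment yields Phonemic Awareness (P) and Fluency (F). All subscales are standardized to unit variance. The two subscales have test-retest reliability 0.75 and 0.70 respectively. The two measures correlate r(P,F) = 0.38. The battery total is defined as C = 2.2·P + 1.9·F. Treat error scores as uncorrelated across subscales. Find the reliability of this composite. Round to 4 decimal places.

Var(C) = 2.2² + 1.9² + 2·[4.18·0.38] = 8.45 + 3.1768 = 11.6268.
Under uncorrelated errors the observed covariances equal the true-score covariances, so only the own-variance terms attenuate.
True-score variance = [2.2²·0.75 + 1.9²·0.70] + 3.1768 = 6.157 + 3.1768 = 9.3338.
Reliability = 9.3338 / 11.6268 = 0.8028.

0.8028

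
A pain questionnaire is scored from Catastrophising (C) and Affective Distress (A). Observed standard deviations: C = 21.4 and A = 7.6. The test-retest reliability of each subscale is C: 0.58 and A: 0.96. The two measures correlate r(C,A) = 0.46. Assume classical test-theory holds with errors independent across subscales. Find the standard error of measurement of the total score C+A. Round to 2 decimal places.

13.95

Var(total) = 515.72 + 149.629 = 665.349.
True-score variance = 321.066 + 149.629 = 470.695, so reliability = 0.7074.
Error variance = 665.349 − 470.695 = 194.654; SEM = √194.654 = 13.95.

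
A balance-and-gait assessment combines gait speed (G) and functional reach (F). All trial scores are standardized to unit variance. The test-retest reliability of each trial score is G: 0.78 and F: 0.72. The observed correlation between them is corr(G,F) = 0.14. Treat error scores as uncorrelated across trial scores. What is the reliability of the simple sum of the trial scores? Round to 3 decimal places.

Var(G+F) = 2 + 2·[0.14] = 2 + 0.28 = 2.28.
Under uncorrelated errors the observed covariances equal the true-score covariances, so only the own-variance terms attenuate.
True-score variance = [0.78 + 0.72] + 0.28 = 1.5 + 0.28 = 1.78.
Reliability = 1.78 / 2.28 = 0.781.

0.781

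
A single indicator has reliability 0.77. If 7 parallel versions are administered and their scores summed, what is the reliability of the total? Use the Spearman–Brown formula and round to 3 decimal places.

ρ_k = kρ / (1 + (k−1)ρ) = 7·0.77 / (1 + 6·0.77) = 5.390 / 5.620 = 0.959.

0.959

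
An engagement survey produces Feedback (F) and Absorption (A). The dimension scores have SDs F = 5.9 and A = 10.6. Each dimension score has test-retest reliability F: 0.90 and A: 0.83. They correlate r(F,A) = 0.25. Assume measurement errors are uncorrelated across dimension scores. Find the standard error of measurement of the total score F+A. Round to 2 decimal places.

Var(total) = 147.17 + 31.27 = 178.44.
True-score variance = 124.588 + 31.27 = 155.858, so reliability = 0.8734.
Error variance = 178.44 − 155.858 = 22.5822; SEM = √22.5822 = 4.75.

4.75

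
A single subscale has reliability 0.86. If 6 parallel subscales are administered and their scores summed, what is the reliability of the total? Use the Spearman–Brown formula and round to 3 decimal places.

ρ_k = kρ / (1 + (k−1)ρ) = 6·0.86 / (1 + 5·0.86) = 5.160 / 5.300 = 0.974.

0.974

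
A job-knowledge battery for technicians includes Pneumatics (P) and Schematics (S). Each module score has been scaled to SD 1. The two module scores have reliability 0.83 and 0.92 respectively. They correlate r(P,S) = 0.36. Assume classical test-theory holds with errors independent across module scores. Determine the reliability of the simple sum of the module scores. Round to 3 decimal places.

Var(P+S) = 2 + 2·[0.36] = 2 + 0.72 = 2.72.
Because errors are independent across components, Cov(Tᵢ,Tⱼ) = Cov(Xᵢ,Xⱼ); the off-diagonal part of the true-score variance is the same as above.
True-score variance = [0.83 + 0.92] + 0.72 = 1.75 + 0.72 = 2.47.
Reliability = 2.47 / 2.72 = 0.908.

0.908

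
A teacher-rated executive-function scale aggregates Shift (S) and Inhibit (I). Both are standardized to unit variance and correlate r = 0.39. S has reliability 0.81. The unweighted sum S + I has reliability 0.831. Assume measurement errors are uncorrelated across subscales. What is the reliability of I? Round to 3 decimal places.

0.720

Var(S+I) = 2 + 2·0.39 = 2.780.
True-score variance = ρ_S + ρ_I + 2·0.39, so 0.831 = (0.81 + ρ_I + 0.78) / 2.780.
ρ_I = 0.831·2.780 − 0.81 − 0.78 = 0.720.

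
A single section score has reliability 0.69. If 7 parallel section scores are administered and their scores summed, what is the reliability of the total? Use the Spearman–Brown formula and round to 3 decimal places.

ρ_k = kρ / (1 + (k−1)ρ) = 7·0.69 / (1 + 6·0.69) = 4.830 / 5.140 = 0.940.

0.940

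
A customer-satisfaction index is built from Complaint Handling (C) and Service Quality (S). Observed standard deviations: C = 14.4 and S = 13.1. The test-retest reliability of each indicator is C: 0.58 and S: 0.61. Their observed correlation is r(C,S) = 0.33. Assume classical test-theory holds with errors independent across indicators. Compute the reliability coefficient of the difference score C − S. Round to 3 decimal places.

Var(C−S) = 14.4² + 13.1² − 2·14.4·13.1·0.33 = 378.97 − 124.502 = 254.468.
With uncorrelated errors the cross-covariances are all true-score covariance, so they carry over unchanged; only the diagonal terms shrink to ρᵢσᵢ².
True-score variance = [14.4²·0.58 + 13.1²·0.61] − 124.502 = 224.951 − 124.502 = 100.448.
Reliability = 100.448 / 254.468 = 0.395.

0.395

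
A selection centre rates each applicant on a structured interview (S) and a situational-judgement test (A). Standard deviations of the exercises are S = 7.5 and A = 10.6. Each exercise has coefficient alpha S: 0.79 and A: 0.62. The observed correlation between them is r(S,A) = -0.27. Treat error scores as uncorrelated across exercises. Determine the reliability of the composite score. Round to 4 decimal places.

0.5663

Var(S+A) = 7.5² + 10.6² + 2·[7.5·10.6·(-0.27)] = 168.61 − 42.93 = 125.68.
Because errors are independent across components, Cov(Tᵢ,Tⱼ) = Cov(Xᵢ,Xⱼ); the off-diagonal part of the true-score variance is the same as above.
True-score variance = [7.5²·0.79 + 10.6²·0.62] − 42.93 = 114.101 − 42.93 = 71.1707.
Reliability = 71.1707 / 125.68 = 0.5663.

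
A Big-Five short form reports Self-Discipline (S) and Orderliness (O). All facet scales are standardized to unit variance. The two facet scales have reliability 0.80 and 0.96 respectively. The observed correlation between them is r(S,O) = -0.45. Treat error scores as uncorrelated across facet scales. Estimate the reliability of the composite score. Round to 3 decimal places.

Var(S+O) = 2 + 2·[(-0.45)] = 2 − 0.9 = 1.1.
Under uncorrelated errors the observed covariances equal the true-score covariances, so only the own-variance terms attenuate.
True-score variance = [0.80 + 0.96] − 0.9 = 1.76 − 0.9 = 0.86.
Reliability = 0.86 / 1.1 = 0.782.

0.782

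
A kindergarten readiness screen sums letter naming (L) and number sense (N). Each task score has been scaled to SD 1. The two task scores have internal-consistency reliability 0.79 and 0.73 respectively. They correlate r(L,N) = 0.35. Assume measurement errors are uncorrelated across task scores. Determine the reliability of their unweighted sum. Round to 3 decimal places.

0.822

Var(L+N) = 2 + 2·[0.35] = 2 + 0.7 = 2.7.
Under uncorrelated errors the observed covariances equal the true-score covariances, so only the own-variance terms attenuate.
True-score variance = [0.79 + 0.73] + 0.7 = 1.52 + 0.7 = 2.22.
Reliability = 2.22 / 2.7 = 0.822.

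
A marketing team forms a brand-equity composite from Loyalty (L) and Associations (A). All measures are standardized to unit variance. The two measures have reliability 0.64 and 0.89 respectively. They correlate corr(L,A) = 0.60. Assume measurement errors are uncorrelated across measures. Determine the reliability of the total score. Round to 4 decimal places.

0.8531

Var(L+A) = 2 + 2·[0.60] = 2 + 1.2 = 3.2.
Because errors are independent across components, Cov(Tᵢ,Tⱼ) = Cov(Xᵢ,Xⱼ); the off-diagonal part of the true-score variance is the same as above.
True-score variance = [0.64 + 0.89] + 1.2 = 1.53 + 1.2 = 2.73.
Reliability = 2.73 / 3.2 = 0.8531.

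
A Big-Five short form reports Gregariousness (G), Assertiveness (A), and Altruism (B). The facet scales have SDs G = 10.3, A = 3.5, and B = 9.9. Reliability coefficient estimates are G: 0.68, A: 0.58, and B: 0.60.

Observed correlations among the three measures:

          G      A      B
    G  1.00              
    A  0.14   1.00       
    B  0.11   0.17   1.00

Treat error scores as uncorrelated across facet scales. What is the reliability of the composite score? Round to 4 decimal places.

0.6996

Var(G+A+B) = 10.3² + 3.5² + 9.9² + 2·[10.3·3.5·0.14 + 10.3·9.9·0.11 + 3.5·9.9·0.17] = 216.35 + 44.3084 = 260.658.
Under uncorrelated errors the observed covariances equal the true-score covariances, so only the own-variance terms attenuate.
True-score variance = [10.3²·0.68 + 3.5²·0.58 + 9.9²·0.60] + 44.3084 = 138.052 + 44.3084 = 182.361.
Reliability = 182.361 / 260.658 = 0.6996.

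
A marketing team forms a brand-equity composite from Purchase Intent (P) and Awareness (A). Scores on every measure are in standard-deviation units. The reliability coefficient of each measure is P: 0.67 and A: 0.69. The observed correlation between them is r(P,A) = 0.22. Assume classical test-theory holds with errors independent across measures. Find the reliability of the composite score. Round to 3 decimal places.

Var(P+A) = 2 + 2·[0.22] = 2 + 0.44 = 2.44.
Because errors are independent across components, Cov(Tᵢ,Tⱼ) = Cov(Xᵢ,Xⱼ); the off-diagonal part of the true-score variance is the same as above.
True-score variance = [0.67 + 0.69] + 0.44 = 1.36 + 0.44 = 1.8.
Reliability = 1.8 / 2.44 = 0.738.

0.738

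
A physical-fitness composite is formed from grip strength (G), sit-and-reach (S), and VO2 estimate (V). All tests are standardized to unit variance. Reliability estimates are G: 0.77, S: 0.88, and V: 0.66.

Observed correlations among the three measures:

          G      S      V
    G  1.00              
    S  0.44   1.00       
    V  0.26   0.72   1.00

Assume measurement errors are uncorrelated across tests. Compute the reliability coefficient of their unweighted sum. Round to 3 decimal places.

0.882

Var(G+S+V) = 3 + 2·[0.44 + 0.26 + 0.72] = 3 + 2.84 = 5.84.
Because errors are independent across components, Cov(Tᵢ,Tⱼ) = Cov(Xᵢ,Xⱼ); the off-diagonal part of the true-score variance is the same as above.
True-score variance = [0.77 + 0.88 + 0.66] + 2.84 = 2.31 + 2.84 = 5.15.
Reliability = 5.15 / 5.84 = 0.882.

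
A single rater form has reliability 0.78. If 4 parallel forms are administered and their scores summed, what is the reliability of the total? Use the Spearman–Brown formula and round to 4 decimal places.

ρ_k = kρ / (1 + (k−1)ρ) = 4·0.78 / (1 + 3·0.78) = 3.120 / 3.340 = 0.9341.

0.9341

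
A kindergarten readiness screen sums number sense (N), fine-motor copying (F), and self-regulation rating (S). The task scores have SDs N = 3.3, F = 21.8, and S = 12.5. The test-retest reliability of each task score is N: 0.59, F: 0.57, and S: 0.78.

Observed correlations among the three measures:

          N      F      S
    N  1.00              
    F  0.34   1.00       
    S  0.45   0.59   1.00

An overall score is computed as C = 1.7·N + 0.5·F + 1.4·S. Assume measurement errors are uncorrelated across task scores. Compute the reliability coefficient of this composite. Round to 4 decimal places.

0.8381

Var(C) = 1.7²·3.3² + 0.5²·21.8² + 1.4²·12.5² + 2·[0.85·3.3·21.8·0.34 + 2.38·3.3·12.5·0.45 + 0.7·21.8·12.5·0.59] = 456.532 + 355.024 = 811.556.
Because errors are independent across components, Cov(Tᵢ,Tⱼ) = Cov(Xᵢ,Xⱼ); the off-diagonal part of the true-score variance is the same as above.
True-score variance = [1.7²·3.3²·0.59 + 0.5²·21.8²·0.57 + 1.4²·12.5²·0.78] + 355.024 = 325.165 + 355.024 = 680.189.
Reliability = 680.189 / 811.556 = 0.8381.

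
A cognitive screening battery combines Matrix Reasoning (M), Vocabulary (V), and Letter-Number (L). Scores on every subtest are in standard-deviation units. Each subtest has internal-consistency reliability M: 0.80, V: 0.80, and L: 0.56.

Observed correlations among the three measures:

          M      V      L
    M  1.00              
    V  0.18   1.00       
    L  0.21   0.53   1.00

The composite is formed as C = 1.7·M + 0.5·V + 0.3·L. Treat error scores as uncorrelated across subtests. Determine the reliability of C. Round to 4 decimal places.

0.8292

Var(C) = 1.7² + 0.5² + 0.3² + 2·[0.85·0.18 + 0.51·0.21 + 0.15·0.53] = 3.23 + 0.6792 = 3.9092.
Under uncorrelated errors the observed covariances equal the true-score covariances, so only the own-variance terms attenuate.
True-score variance = [1.7²·0.80 + 0.5²·0.80 + 0.3²·0.56] + 0.6792 = 2.5624 + 0.6792 = 3.2416.
Reliability = 3.2416 / 3.9092 = 0.8292.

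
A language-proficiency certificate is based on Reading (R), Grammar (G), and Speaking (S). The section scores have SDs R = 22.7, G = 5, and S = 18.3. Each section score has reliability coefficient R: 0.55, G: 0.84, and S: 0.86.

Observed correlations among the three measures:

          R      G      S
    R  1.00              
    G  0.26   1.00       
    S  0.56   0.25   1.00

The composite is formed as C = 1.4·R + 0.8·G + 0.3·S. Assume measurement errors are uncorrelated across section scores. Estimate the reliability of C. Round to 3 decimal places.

0.653

Var(C) = 1.4²·22.7² + 0.8²·5² + 0.3²·18.3² + 2·[1.12·22.7·5·0.26 + 0.42·22.7·18.3·0.56 + 0.24·5·18.3·0.25] = 1056.11 + 272.491 = 1328.6.
Under uncorrelated errors the observed covariances equal the true-score covariances, so only the own-variance terms attenuate.
True-score variance = [1.4²·22.7²·0.55 + 0.8²·5²·0.84 + 0.3²·18.3²·0.86] + 272.491 = 594.843 + 272.491 = 867.334.
Reliability = 867.334 / 1328.6 = 0.653.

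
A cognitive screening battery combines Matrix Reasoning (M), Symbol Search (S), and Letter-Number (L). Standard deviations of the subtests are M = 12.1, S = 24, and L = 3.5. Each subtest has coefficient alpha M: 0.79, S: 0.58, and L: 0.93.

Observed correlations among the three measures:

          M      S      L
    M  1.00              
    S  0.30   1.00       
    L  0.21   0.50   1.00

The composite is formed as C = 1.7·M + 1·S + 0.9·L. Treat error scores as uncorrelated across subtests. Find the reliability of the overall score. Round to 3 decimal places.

0.765

Var(C) = 1.7²·12.1² + 24² + 0.9²·3.5² + 2·[1.7·12.1·24·0.30 + 1.53·12.1·3.5·0.21 + 0.9·24·3.5·0.50] = 1009.05 + 399.022 = 1408.07.
With uncorrelated errors the cross-covariances are all true-score covariance, so they carry over unchanged; only the diagonal terms shrink to ρᵢσᵢ².
True-score variance = [1.7²·12.1²·0.79 + 24²·0.58 + 0.9²·3.5²·0.93] + 399.022 = 677.577 + 399.022 = 1076.6.
Reliability = 1076.6 / 1408.07 = 0.765.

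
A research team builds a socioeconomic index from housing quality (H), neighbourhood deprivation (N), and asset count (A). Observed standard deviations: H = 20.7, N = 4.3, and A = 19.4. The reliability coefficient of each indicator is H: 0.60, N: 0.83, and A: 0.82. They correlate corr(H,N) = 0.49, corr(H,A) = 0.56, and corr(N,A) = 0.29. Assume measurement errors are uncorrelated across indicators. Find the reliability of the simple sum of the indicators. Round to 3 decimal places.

Var(H+N+A) = 20.7² + 4.3² + 19.4² + 2·[20.7·4.3·0.49 + 20.7·19.4·0.56 + 4.3·19.4·0.29] = 823.34 + 585.383 = 1408.72.
Because errors are independent across components, Cov(Tᵢ,Tⱼ) = Cov(Xᵢ,Xⱼ); the off-diagonal part of the true-score variance is the same as above.
True-score variance = [20.7²·0.60 + 4.3²·0.83 + 19.4²·0.82] + 585.383 = 581.056 + 585.383 = 1166.44.
Reliability = 1166.44 / 1408.72 = 0.828.

0.828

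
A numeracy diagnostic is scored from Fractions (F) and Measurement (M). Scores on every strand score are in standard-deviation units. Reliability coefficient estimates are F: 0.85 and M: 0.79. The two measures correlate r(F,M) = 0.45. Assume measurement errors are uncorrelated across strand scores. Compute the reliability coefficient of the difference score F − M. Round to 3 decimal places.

0.673

Var(F−M) = 1 + 1 − 2·0.45 = 2 − 0.9 = 1.1.
With uncorrelated errors the cross-covariances are all true-score covariance, so they carry over unchanged; only the diagonal terms shrink to ρᵢσᵢ².
True-score variance = [0.85 + 0.79] − 0.9 = 1.64 − 0.9 = 0.74.
Reliability = 0.74 / 1.1 = 0.673.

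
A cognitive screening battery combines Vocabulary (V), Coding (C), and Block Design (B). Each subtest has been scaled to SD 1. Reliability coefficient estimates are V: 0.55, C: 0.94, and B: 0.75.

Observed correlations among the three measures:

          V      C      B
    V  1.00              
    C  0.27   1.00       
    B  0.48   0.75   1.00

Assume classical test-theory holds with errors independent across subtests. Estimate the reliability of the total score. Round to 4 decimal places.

Var(V+C+B) = 3 + 2·[0.27 + 0.48 + 0.75] = 3 + 3 = 6.
With uncorrelated errors the cross-covariances are all true-score covariance, so they carry over unchanged; only the diagonal terms shrink to ρᵢσᵢ².
True-score variance = [0.55 + 0.94 + 0.75] + 3 = 2.24 + 3 = 5.24.
Reliability = 5.24 / 6 = 0.8733.

0.8733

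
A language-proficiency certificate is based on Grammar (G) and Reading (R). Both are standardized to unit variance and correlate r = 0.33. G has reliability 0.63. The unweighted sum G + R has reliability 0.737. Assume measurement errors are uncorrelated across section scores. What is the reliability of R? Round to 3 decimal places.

Var(G+R) = 2 + 2·0.33 = 2.660.
True-score variance = ρ_G + ρ_R + 2·0.33, so 0.737 = (0.63 + ρ_R + 0.66) / 2.660.
ρ_R = 0.737·2.660 − 0.63 − 0.66 = 0.670.

0.670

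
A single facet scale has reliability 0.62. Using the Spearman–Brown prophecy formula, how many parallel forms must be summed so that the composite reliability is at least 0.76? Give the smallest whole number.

k ≥ ρ*(1−ρ₁)/(ρ₁(1−ρ*)) = 0.76·0.38 / (0.62·0.24) = 1.941.
Smallest integer k = 2.

2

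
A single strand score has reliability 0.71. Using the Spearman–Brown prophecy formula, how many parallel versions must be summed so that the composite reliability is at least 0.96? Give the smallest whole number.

10

k ≥ ρ*(1−ρ₁)/(ρ₁(1−ρ*)) = 0.96·0.29 / (0.71·0.04) = 9.803.
Smallest integer k = 10.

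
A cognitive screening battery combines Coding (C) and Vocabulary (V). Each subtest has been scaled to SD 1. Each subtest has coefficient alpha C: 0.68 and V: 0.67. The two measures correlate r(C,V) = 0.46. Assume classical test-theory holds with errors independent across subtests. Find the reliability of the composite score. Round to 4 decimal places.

0.7774

Var(C+V) = 2 + 2·[0.46] = 2 + 0.92 = 2.92.
Under uncorrelated errors the observed covariances equal the true-score covariances, so only the own-variance terms attenuate.
True-score variance = [0.68 + 0.67] + 0.92 = 1.35 + 0.92 = 2.27.
Reliability = 2.27 / 2.92 = 0.7774.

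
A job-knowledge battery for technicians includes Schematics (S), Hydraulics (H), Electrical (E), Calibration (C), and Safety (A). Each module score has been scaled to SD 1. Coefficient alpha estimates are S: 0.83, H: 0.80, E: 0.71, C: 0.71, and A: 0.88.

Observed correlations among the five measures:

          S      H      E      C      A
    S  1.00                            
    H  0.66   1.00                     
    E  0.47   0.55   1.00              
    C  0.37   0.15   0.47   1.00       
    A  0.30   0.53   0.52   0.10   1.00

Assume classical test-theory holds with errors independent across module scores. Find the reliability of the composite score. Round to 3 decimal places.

Var(S+H+E+C+A) = 5 + 2·[0.66 + 0.47 + 0.37 + 0.30 + 0.55 + 0.15 + 0.53 + 0.47 + 0.52 + 0.10] = 5 + 8.24 = 13.24.
Under uncorrelated errors the observed covariances equal the true-score covariances, so only the own-variance terms attenuate.
True-score variance = [0.83 + 0.80 + 0.71 + 0.71 + 0.88] + 8.24 = 3.93 + 8.24 = 12.17.
Reliability = 12.17 / 13.24 = 0.919.

0.919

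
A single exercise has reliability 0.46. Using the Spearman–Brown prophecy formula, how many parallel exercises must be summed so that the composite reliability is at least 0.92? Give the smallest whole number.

k ≥ ρ*(1−ρ₁)/(ρ₁(1−ρ*)) = 0.92·0.54 / (0.46·0.08) = 13.500.
Smallest integer k = 14.

14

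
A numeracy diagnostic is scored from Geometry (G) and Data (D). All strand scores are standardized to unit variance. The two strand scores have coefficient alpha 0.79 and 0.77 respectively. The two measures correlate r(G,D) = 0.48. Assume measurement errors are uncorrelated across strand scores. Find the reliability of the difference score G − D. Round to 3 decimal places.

0.577

Var(G−D) = 1 + 1 − 2·0.48 = 2 − 0.96 = 1.04.
Because errors are independent across components, Cov(Tᵢ,Tⱼ) = Cov(Xᵢ,Xⱼ); the off-diagonal part of the true-score variance is the same as above.
True-score variance = [0.79 + 0.77] − 0.96 = 1.56 − 0.96 = 0.6.
Reliability = 0.6 / 1.04 = 0.577.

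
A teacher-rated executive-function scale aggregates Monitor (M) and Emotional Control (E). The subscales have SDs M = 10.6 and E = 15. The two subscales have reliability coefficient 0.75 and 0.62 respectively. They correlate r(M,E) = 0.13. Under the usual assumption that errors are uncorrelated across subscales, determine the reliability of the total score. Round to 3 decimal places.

Var(M+E) = 10.6² + 15² + 2·[10.6·15·0.13] = 337.36 + 41.34 = 378.7.
With uncorrelated errors the cross-covariances are all true-score covariance, so they carry over unchanged; only the diagonal terms shrink to ρᵢσᵢ².
True-score variance = [10.6²·0.75 + 15²·0.62] + 41.34 = 223.77 + 41.34 = 265.11.
Reliability = 265.11 / 378.7 = 0.700.

0.700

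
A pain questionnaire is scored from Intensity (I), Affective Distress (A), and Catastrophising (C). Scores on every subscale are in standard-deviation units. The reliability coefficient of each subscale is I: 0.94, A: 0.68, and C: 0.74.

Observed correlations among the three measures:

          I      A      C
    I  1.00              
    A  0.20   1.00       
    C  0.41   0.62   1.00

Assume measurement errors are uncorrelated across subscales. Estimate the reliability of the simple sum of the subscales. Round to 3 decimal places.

0.883

Var(I+A+C) = 3 + 2·[0.20 + 0.41 + 0.62] = 3 + 2.46 = 5.46.
Under uncorrelated errors the observed covariances equal the true-score covariances, so only the own-variance terms attenuate.
True-score variance = [0.94 + 0.68 + 0.74] + 2.46 = 2.36 + 2.46 = 4.82.
Reliability = 4.82 / 5.46 = 0.883.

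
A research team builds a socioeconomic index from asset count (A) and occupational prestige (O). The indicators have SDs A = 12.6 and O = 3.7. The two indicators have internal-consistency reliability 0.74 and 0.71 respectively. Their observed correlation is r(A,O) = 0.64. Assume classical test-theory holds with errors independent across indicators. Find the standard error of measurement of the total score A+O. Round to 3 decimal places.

Var(total) = 172.45 + 59.6736 = 232.124.
True-score variance = 127.202 + 59.6736 = 186.876, so reliability = 0.8051.
Error variance = 232.124 − 186.876 = 45.2477; SEM = √45.2477 = 6.727.

6.727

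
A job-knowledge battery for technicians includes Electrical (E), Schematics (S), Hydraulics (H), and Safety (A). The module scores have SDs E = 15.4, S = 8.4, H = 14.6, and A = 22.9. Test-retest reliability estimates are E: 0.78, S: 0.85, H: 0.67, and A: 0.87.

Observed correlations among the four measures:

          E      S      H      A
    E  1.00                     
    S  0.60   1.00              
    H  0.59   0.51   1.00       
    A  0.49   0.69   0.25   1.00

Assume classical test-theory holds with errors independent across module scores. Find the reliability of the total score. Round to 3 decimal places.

Var(E+S+H+A) = 15.4² + 8.4² + 14.6² + 22.9² + 2·[15.4·8.4·0.60 + 15.4·14.6·0.59 + 15.4·22.9·0.49 + 8.4·14.6·0.51 + 8.4·22.9·0.69 + 14.6·22.9·0.25] = 1045.29 + 1323.87 = 2369.16.
Because errors are independent across components, Cov(Tᵢ,Tⱼ) = Cov(Xᵢ,Xⱼ); the off-diagonal part of the true-score variance is the same as above.
True-score variance = [15.4²·0.78 + 8.4²·0.85 + 14.6²·0.67 + 22.9²·0.87] + 1323.87 = 844.015 + 1323.87 = 2167.88.
Reliability = 2167.88 / 2369.16 = 0.915.

0.915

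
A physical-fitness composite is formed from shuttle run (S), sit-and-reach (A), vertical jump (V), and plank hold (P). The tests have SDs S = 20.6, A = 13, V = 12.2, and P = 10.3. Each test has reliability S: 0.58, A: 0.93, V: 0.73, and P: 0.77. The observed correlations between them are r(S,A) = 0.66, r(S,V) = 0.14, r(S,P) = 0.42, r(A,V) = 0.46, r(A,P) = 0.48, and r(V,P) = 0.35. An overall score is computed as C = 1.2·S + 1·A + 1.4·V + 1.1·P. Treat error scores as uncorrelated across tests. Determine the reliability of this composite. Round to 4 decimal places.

0.8468

Var(C) = 1.2²·20.6² + 13² + 1.4²·12.2² + 1.1²·10.3² + 2·[1.2·20.6·13·0.66 + 1.68·20.6·12.2·0.14 + 1.32·20.6·10.3·0.42 + 1.4·13·12.2·0.46 + 1.1·13·10.3·0.48 + 1.54·12.2·10.3·0.35] = 1200.17 + 1258.82 = 2458.99.
Under uncorrelated errors the observed covariances equal the true-score covariances, so only the own-variance terms attenuate.
True-score variance = [1.2²·20.6²·0.58 + 13²·0.93 + 1.4²·12.2²·0.73 + 1.1²·10.3²·0.77] + 1258.82 = 823.4 + 1258.82 = 2082.22.
Reliability = 2082.22 / 2458.99 = 0.8468.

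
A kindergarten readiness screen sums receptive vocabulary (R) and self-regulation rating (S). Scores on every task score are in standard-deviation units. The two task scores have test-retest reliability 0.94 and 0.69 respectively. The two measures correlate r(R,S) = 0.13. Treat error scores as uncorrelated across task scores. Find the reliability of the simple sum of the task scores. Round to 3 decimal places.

0.836

Var(R+S) = 2 + 2·[0.13] = 2 + 0.26 = 2.26.
With uncorrelated errors the cross-covariances are all true-score covariance, so they carry over unchanged; only the diagonal terms shrink to ρᵢσᵢ².
True-score variance = [0.94 + 0.69] + 0.26 = 1.63 + 0.26 = 1.89.
Reliability = 1.89 / 2.26 = 0.836.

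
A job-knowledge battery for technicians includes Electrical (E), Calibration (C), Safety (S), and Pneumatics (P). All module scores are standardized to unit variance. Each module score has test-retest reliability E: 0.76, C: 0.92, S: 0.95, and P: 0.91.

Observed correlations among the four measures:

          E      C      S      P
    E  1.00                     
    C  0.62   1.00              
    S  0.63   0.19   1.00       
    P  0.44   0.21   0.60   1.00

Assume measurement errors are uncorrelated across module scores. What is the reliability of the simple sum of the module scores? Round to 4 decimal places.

Var(E+C+S+P) = 4 + 2·[0.62 + 0.63 + 0.44 + 0.19 + 0.21 + 0.60] = 4 + 5.38 = 9.38.
With uncorrelated errors the cross-covariances are all true-score covariance, so they carry over unchanged; only the diagonal terms shrink to ρᵢσᵢ².
True-score variance = [0.76 + 0.92 + 0.95 + 0.91] + 5.38 = 3.54 + 5.38 = 8.92.
Reliability = 8.92 / 9.38 = 0.9510.

0.9510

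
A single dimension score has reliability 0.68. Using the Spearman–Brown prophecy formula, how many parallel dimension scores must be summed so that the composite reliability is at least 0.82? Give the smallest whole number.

3

k ≥ ρ*(1−ρ₁)/(ρ₁(1−ρ*)) = 0.82·0.32 / (0.68·0.18) = 2.144.
Smallest integer k = 3.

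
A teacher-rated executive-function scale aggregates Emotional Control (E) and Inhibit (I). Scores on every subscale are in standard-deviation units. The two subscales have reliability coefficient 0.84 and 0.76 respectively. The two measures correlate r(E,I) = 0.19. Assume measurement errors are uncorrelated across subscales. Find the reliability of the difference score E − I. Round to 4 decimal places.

0.7531

Var(E−I) = 1 + 1 − 2·0.19 = 2 − 0.38 = 1.62.
Under uncorrelated errors the observed covariances equal the true-score covariances, so only the own-variance terms attenuate.
True-score variance = [0.84 + 0.76] − 0.38 = 1.6 − 0.38 = 1.22.
Reliability = 1.22 / 1.62 = 0.7531.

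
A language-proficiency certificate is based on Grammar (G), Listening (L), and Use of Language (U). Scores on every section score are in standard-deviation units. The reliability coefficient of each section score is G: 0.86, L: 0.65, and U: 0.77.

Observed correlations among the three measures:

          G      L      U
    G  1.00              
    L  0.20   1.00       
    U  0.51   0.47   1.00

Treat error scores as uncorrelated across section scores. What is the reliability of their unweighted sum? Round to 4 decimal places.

Var(G+L+U) = 3 + 2·[0.20 + 0.51 + 0.47] = 3 + 2.36 = 5.36.
Because errors are independent across components, Cov(Tᵢ,Tⱼ) = Cov(Xᵢ,Xⱼ); the off-diagonal part of the true-score variance is the same as above.
True-score variance = [0.86 + 0.65 + 0.77] + 2.36 = 2.28 + 2.36 = 4.64.
Reliability = 4.64 / 5.36 = 0.8657.

0.8657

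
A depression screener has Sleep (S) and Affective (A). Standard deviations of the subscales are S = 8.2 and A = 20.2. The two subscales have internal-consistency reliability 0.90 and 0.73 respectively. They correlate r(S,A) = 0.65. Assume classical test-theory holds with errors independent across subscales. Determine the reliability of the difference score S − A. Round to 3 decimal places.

0.550

Var(S−A) = 8.2² + 20.2² − 2·8.2·20.2·0.65 = 475.28 − 215.332 = 259.948.
Because errors are independent across components, Cov(Tᵢ,Tⱼ) = Cov(Xᵢ,Xⱼ); the off-diagonal part of the true-score variance is the same as above.
True-score variance = [8.2²·0.90 + 20.2²·0.73] − 215.332 = 358.385 − 215.332 = 143.053.
Reliability = 143.053 / 259.948 = 0.550.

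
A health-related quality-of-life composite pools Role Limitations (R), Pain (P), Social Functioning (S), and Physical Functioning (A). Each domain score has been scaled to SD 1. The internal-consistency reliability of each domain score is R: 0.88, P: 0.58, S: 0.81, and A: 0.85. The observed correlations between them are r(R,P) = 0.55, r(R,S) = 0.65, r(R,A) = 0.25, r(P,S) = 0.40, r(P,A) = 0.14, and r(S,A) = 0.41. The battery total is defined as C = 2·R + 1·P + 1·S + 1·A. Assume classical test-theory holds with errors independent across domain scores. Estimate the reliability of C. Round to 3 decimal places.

0.916

Var(C) = 2² + 1 + 1 + 1 + 2·[2·0.55 + 2·0.65 + 2·0.25 + 0.40 + 0.14 + 0.41] = 7 + 7.7 = 14.7.
Under uncorrelated errors the observed covariances equal the true-score covariances, so only the own-variance terms attenuate.
True-score variance = [2²·0.88 + 0.58 + 0.81 + 0.85] + 7.7 = 5.76 + 7.7 = 13.46.
Reliability = 13.46 / 14.7 = 0.916.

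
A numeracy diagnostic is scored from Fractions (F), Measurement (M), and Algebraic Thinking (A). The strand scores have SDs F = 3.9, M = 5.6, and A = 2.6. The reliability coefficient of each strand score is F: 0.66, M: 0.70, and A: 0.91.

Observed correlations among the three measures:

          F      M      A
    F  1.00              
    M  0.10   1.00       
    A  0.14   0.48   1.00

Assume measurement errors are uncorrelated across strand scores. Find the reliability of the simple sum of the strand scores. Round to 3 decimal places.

Var(F+M+A) = 3.9² + 5.6² + 2.6² + 2·[3.9·5.6·0.10 + 3.9·2.6·0.14 + 5.6·2.6·0.48] = 53.33 + 21.1848 = 74.5148.
Because errors are independent across components, Cov(Tᵢ,Tⱼ) = Cov(Xᵢ,Xⱼ); the off-diagonal part of the true-score variance is the same as above.
True-score variance = [3.9²·0.66 + 5.6²·0.70 + 2.6²·0.91] + 21.1848 = 38.1422 + 21.1848 = 59.327.
Reliability = 59.327 / 74.5148 = 0.796.

0.796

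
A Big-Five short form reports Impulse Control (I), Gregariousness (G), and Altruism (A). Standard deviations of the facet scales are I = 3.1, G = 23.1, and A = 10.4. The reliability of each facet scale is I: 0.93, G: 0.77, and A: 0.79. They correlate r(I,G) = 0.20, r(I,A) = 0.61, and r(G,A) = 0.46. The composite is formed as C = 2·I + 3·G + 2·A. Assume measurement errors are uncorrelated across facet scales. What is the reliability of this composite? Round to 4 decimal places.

Var(C) = 2²·3.1² + 3²·23.1² + 2²·10.4² + 2·[6·3.1·23.1·0.20 + 4·3.1·10.4·0.61 + 6·23.1·10.4·0.46] = 5273.57 + 1655.32 = 6928.89.
With uncorrelated errors the cross-covariances are all true-score covariance, so they carry over unchanged; only the diagonal terms shrink to ρᵢσᵢ².
True-score variance = [2²·3.1²·0.93 + 3²·23.1²·0.77 + 2²·10.4²·0.79] + 1655.32 = 4075.45 + 1655.32 = 5730.77.
Reliability = 5730.77 / 6928.89 = 0.8271.

0.8271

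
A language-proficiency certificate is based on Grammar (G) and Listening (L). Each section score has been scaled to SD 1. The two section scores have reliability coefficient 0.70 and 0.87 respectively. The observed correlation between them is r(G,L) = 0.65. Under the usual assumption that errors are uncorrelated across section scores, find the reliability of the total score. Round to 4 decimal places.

Var(G+L) = 2 + 2·[0.65] = 2 + 1.3 = 3.3.
Because errors are independent across components, Cov(Tᵢ,Tⱼ) = Cov(Xᵢ,Xⱼ); the off-diagonal part of the true-score variance is the same as above.
True-score variance = [0.70 + 0.87] + 1.3 = 1.57 + 1.3 = 2.87.
Reliability = 2.87 / 3.3 = 0.8697.

0.8697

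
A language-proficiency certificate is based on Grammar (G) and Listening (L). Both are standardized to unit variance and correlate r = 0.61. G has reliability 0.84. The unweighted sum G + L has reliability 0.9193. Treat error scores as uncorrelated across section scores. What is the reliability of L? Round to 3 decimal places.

Var(G+L) = 2 + 2·0.61 = 3.220.
True-score variance = ρ_G + ρ_L + 2·0.61, so 0.9193 = (0.84 + ρ_L + 1.22) / 3.220.
ρ_L = 0.9193·3.220 − 0.84 − 1.22 = 0.900.

0.900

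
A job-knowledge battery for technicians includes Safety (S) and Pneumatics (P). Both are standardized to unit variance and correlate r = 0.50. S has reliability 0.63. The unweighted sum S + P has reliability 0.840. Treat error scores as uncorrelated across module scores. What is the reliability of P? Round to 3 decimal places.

0.890

Var(S+P) = 2 + 2·0.50 = 3.000.
True-score variance = ρ_S + ρ_P + 2·0.50, so 0.840 = (0.63 + ρ_P + 1.00) / 3.000.
ρ_P = 0.840·3.000 − 0.63 − 1.00 = 0.890.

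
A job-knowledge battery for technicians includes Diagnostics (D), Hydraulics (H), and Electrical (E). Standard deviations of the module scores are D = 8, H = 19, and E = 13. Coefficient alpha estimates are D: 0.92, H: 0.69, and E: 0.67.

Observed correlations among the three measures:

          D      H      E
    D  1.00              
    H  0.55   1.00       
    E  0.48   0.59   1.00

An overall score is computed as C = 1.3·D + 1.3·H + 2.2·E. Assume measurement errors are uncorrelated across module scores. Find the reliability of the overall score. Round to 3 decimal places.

Var(C) = 1.3²·8² + 1.3²·19² + 2.2²·13² + 2·[1.69·8·19·0.55 + 2.86·8·13·0.48 + 2.86·19·13·0.59] = 1536.21 + 1401.69 = 2937.9.
Under uncorrelated errors the observed covariances equal the true-score covariances, so only the own-variance terms attenuate.
True-score variance = [1.3²·8²·0.92 + 1.3²·19²·0.69 + 2.2²·13²·0.67] + 1401.69 = 1068.5 + 1401.69 = 2470.19.
Reliability = 2470.19 / 2937.9 = 0.841.

0.841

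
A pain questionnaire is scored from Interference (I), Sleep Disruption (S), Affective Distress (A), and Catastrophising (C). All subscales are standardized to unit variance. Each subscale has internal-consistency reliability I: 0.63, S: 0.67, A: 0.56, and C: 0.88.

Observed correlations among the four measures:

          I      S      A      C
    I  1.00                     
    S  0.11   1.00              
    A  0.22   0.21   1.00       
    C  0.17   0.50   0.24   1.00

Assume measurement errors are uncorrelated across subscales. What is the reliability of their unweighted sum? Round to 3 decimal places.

Var(I+S+A+C) = 4 + 2·[0.11 + 0.22 + 0.17 + 0.21 + 0.50 + 0.24] = 4 + 2.9 = 6.9.
With uncorrelated errors the cross-covariances are all true-score covariance, so they carry over unchanged; only the diagonal terms shrink to ρᵢσᵢ².
True-score variance = [0.63 + 0.67 + 0.56 + 0.88] + 2.9 = 2.74 + 2.9 = 5.64.
Reliability = 5.64 / 6.9 = 0.817.

0.817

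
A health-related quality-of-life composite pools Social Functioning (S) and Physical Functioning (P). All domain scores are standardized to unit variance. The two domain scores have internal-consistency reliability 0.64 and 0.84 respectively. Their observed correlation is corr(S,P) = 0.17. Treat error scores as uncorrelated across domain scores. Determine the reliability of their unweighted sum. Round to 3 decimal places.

0.778

Var(S+P) = 2 + 2·[0.17] = 2 + 0.34 = 2.34.
Under uncorrelated errors the observed covariances equal the true-score covariances, so only the own-variance terms attenuate.
True-score variance = [0.64 + 0.84] + 0.34 = 1.48 + 0.34 = 1.82.
Reliability = 1.82 / 2.34 = 0.778.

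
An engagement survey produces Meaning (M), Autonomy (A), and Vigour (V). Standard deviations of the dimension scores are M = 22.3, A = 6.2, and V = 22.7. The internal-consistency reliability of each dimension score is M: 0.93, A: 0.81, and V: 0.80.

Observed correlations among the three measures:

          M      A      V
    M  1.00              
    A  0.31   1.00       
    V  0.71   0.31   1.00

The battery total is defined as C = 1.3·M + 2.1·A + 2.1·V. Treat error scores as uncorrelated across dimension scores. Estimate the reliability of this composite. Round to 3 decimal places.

0.907

Var(C) = 1.3²·22.3² + 2.1²·6.2² + 2.1²·22.7² + 2·[2.73·22.3·6.2·0.31 + 2.73·22.3·22.7·0.71 + 4.41·6.2·22.7·0.31] = 3282.37 + 2581.2 = 5863.57.
Because errors are independent across components, Cov(Tᵢ,Tⱼ) = Cov(Xᵢ,Xⱼ); the off-diagonal part of the true-score variance is the same as above.
True-score variance = [1.3²·22.3²·0.93 + 2.1²·6.2²·0.81 + 2.1²·22.7²·0.80] + 2581.2 = 2736.85 + 2581.2 = 5318.05.
Reliability = 5318.05 / 5863.57 = 0.907.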